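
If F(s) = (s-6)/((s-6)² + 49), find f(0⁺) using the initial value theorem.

f(0⁺) = lim_{s→∞} sF(s) = lim_{s→∞} s(s-6)/((s-6)² + 49) = 1

Final answer: 1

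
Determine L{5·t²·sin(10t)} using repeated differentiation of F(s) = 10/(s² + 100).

F(s) = 10/(s² + 100). F'(s) = -20s/(s² + 100)². F''(s) = -20(100 - 3s²)/(s² + 100)³ = (60s² - 2000)/(s² + 100)³. So L{t²·sin(10t)} = (-1)² F''(s) = (60s² - 2000)/(s² + 100)³. Then L{5·t²·sin(10t)} = 5·(60s² - 2000)/(s² + 100)³ = (300s² - 10000)/(s² + 100)³

Final answer: (300s² - 10000)/(s² + 100)³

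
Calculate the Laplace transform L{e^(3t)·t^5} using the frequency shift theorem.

L{e^(at)·t^n} = n!/(s-a)^(n+1), so L{e^(3t)·t^5} = 120/(s-3)^6

Final answer: 120/(s-3)^6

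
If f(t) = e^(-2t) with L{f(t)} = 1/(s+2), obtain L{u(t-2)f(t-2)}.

Time shift theorem: L{u(t-a)f(t-a)} = e^(-as)F(s). Here a=2, F(s) = 1/(s+2), so L{u(t-2)f(t-2)} = e^(-2s)·1/(s+2)

Final answer: e^(-2s)·1/(s+2)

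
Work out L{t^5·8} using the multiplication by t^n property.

L{8} = 8/s. d^1/ds^1[1/s] = -1/s². d^2/ds^2[1/s] = 2/s^3. d^3/ds^3[1/s] = -6/s^4. d^4/ds^4[1/s] = 24/s^5. d^5/ds^5[1/s] = -120/s^6. So L{t^5} = (-1)^{5}·-120/s^6 = 120/s^6. Then L{t^5·8} = 8·120/s^6 = 960/s^6

Final answer: 960/s^6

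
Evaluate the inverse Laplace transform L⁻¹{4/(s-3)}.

L⁻¹{1/(s-a)} = e^(at), so L⁻¹{1/(s-3)} = e^(3t), and L⁻¹{4/(s-3)} = 4·e^(3t)

Final answer: 4·e^(3t)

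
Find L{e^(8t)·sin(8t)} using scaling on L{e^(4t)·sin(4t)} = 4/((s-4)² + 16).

Scaling with a=2: L{e^(8t)·sin(8t)} = (1/2) · 4/((s/2-4)² + 16). Simplifying: 8/((s-8)² + 64)

Final answer: 8/((s-8)² + 64)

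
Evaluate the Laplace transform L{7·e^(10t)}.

L{e^(at)} = 1/(s-a), so L{e^(10t)} = 1/(s-10). Then L{7·e^(10t)} = 7/(s-10)

Final answer: 7/(s-10)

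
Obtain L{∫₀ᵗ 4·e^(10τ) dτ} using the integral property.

L{∫₀ᵗ f(τ)dτ} = F(s)/s with F(s) = 4/(s-10), so L{∫₀ᵗ 4·e^(10τ) dτ} = 4/(s(s-10))

Final answer: 4/(s(s-10))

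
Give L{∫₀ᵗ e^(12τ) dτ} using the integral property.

L{∫₀ᵗ f(τ)dτ} = F(s)/s with F(s) = 1/(s-12), so L{∫₀ᵗ e^(12τ) dτ} = 1/(s(s-12))

Final answer: 1/(s(s-12))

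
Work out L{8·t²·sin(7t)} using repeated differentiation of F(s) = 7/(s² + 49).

F(s) = 7/(s² + 49). F'(s) = -14s/(s² + 49)². F''(s) = -14(49 - 3s²)/(s² + 49)³ = (42s² - 686)/(s² + 49)³. So L{t²·sin(7t)} = (-1)² F''(s) = (42s² - 686)/(s² + 49)³. Then L{8·t²·sin(7t)} = 8·(42s² - 686)/(s² + 49)³ = (336s² - 5488)/(s² + 49)³

Final answer: (336s² - 5488)/(s² + 49)³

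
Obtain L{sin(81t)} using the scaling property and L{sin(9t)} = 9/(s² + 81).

Using L{f(at)} = (1/a)F(s/a) with a=9: L{sin(81t)} = (1/9) · 9/((s/9)² + 81) = (1/9) · 9·81/(s² + 6561) = 81/(s² + 6561)

Final answer: 81/(s² + 6561)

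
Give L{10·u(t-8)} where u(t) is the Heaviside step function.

L{u(t-a)} = e^(-as)/s. Here a=8, so L{u(t-8)} = e^(-8s)/s, and L{10·u(t-8)} = 10·e^(-8s)/s

Final answer: 10·e^(-8s)/s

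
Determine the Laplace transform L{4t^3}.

L{4t^3} = 4 · L{t^3} = 4 · 6/s^4 = 24/s^4

Final answer: 24/s^4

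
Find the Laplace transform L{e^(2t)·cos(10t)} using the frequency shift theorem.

Frequency shift: L{e^(at)f(t)} = F(s-a). L{e^(2t)·cos(10t)} = (s-2)/((s-2)² + 100)

Final answer: (s-2)/((s-2)² + 100)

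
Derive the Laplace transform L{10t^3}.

L{10t^3} = 10 · L{t^3} = 10 · 6/s^4 = 60/s^4

Final answer: 60/s^4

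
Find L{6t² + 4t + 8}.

L{6t² + 4t + 8} = 6·2/s³ + 4/s² + 8/s = 12/s³ + 4/s² + 8/s

Final answer: 12/s³ + 4/s² + 8/s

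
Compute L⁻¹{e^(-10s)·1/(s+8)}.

L⁻¹{1/(s+8)} = e^(-8t). By the time shift theorem, L⁻¹{e^(-as)F(s)} = u(t-a)f(t-a) with a=10, so L⁻¹{e^(-10s)·1/(s+8)} = u(t-10)·e^(-8(t-10))

Final answer: u(t-10)·e^(-8(t-10))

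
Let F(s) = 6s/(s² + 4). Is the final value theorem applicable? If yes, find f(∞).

The final value theorem requires all poles of sF(s) in the left half-plane. sF(s) = 6s²/(s² + 4) has poles at s = ±2i (imaginary axis). Theorem does NOT apply (oscillatory system).

Final answer: Not applicable (oscillatory)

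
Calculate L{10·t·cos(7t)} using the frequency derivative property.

L{cos(7t)} = s/(s² + 49). Derivative: d/ds[s/(s² + 49)] = [(s² + 49) - s·2s]/(s² + 49)² = (49 - s²)/(s² + 49)². So L{t·cos(7t)} = -F'(s) = (s² - 49)/(s² + 49)². Then L{10·t·cos(7t)} = 10·(s² - 49)/(s² + 49)²

Final answer: 10·(s² - 49)/(s² + 49)²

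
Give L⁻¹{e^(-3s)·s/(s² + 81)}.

L⁻¹{s/(s² + 81)} = cos(9t). By the time shift theorem, L⁻¹{e^(-as)F(s)} = u(t-a)f(t-a) with a=3, so L⁻¹{e^(-3s)·s/(s² + 81)} = u(t-3)·cos(9(t-3))

Final answer: u(t-3)·cos(9(t-3))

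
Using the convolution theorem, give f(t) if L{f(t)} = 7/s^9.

7/s^9 = (7/s)·(1/s^8) = L{7}·L{t^7/5040}. By convolution, f(t) = 7*t^7/5040 = ∫₀ᵗ 7·τ^7/5040 dτ = 7·t^8/40320

Final answer: 7·t^8/40320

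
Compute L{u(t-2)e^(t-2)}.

u(t-a)f(t-a) with f(t)=e^t. L{e^t} = 1/(s-1). By time shift: e^(-2s)/(s-1)

Final answer: e^(-2s)/(s-1)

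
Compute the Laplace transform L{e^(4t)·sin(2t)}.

L{e^(at)·sin(ωt)} = ω/((s-a)² + ω²), so L{e^(4t)·sin(2t)} = 2/((s-4)² + 4)

Final answer: 2/((s-4)² + 4)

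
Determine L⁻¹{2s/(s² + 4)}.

This is the form c·s/(s² + a²) with a = 2, c = 2. L⁻¹ = 2·cos(2t)

Final answer: 2·cos(2t)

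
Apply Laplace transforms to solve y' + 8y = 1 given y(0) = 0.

sY + 8Y = 1/s. Y = 1/(s(s+8)). Partial fractions: Y = 1/8/s - 1/8/(s+8)

Final answer: y(t) = 1/8(1 - e^(-8t))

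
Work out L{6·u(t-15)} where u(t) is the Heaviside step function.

L{u(t-a)} = e^(-as)/s. Here a=15, so L{u(t-15)} = e^(-15s)/s, and L{6·u(t-15)} = 6·e^(-15s)/s

Final answer: 6·e^(-15s)/s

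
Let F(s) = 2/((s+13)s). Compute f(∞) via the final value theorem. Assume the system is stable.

f(∞) = lim_{s→0} sF(s) = lim_{s→0} 2/(s+13) = 2/13

Final answer: 2/13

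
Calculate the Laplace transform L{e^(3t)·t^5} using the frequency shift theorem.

L{e^(at)·t^n} = n!/(s-a)^(n+1), so L{e^(3t)·t^5} = 120/(s-3)^6

Final answer: 120/(s-3)^6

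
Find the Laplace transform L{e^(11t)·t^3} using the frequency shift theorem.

L{e^(at)·t^n} = n!/(s-a)^(n+1), so L{e^(11t)·t^3} = 6/(s-11)^4

Final answer: 6/(s-11)^4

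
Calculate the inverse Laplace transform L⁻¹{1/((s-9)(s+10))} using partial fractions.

Decompose: A/(s-9) + B/(s+10). A = 1/19, B = -1/19. f(t) = (e^(9t) - e^(-10t))/19

Final answer: (e^(9t) - e^(-10t))/19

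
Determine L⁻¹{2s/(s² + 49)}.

This is the form c·s/(s² + a²) with a = 7, c = 2. L⁻¹ = 2·cos(7t)

Final answer: 2·cos(7t)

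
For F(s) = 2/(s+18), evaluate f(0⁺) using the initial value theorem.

f(0⁺) = lim_{s→∞} s·2/(s+18) = lim_{s→∞} 2s/(s+18) = 2

Final answer: 2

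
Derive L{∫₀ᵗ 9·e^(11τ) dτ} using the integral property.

L{∫₀ᵗ f(τ)dτ} = F(s)/s with F(s) = 9/(s-11), so L{∫₀ᵗ 9·e^(11τ) dτ} = 9/(s(s-11))

Final answer: 9/(s(s-11))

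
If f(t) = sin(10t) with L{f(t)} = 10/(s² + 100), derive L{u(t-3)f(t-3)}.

Time shift theorem: L{u(t-a)f(t-a)} = e^(-as)F(s). Here a=3, F(s) = 10/(s² + 100), so L{u(t-3)f(t-3)} = e^(-3s)·10/(s² + 100)

Final answer: e^(-3s)·10/(s² + 100)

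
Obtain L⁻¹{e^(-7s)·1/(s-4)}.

L⁻¹{1/(s-4)} = e^(4t). By the time shift theorem, L⁻¹{e^(-as)F(s)} = u(t-a)f(t-a) with a=7, so L⁻¹{e^(-7s)·1/(s-4)} = u(t-7)·e^(4(t-7))

Final answer: u(t-7)·e^(4(t-7))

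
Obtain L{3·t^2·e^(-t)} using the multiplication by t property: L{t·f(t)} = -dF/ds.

Using L{t^n·e^(at)} = n!/(s-a)^(n+1), L{t^2·e^(-t)} = 2/(s+1)^3, so L{3·t^2·e^(-t)} = 3·2/(s+1)^3 = 6/(s+1)^3

Final answer: 6/(s+1)^3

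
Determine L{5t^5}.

L{t^n} = n!/s^(n+1). So L{5t^5} = 5·5!/s^6 = 600/s^6

Final answer: 600/s^6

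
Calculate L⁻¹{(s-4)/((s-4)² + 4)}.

Using frequency shift: L⁻¹{(s-a)/((s-a)² + b²)} = e^(at)cos(bt). Here a=4, b=2

Final answer: e^(4t)·cos(2t)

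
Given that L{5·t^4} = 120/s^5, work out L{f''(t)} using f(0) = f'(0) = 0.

L{f''(t)} = s²F(s) - sf(0) - f'(0) = s²·120/s^5 - 0 - 0 = 120/s^3

Final answer: 120/s^3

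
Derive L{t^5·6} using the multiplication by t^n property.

L{6} = 6/s. d^1/ds^1[1/s] = -1/s². d^2/ds^2[1/s] = 2/s^3. d^3/ds^3[1/s] = -6/s^4. d^4/ds^4[1/s] = 24/s^5. d^5/ds^5[1/s] = -120/s^6. So L{t^5} = (-1)^{5}·-120/s^6 = 120/s^6. Then L{t^5·6} = 6·120/s^6 = 720/s^6

Final answer: 720/s^6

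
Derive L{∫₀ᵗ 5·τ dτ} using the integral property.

L{∫₀ᵗ f(τ)dτ} = F(s)/s with f(t) = 5t. F(s) = 5/s^2, so L{∫₀ᵗ 5·τ dτ} = (5/s^2)/s = 5/s^3. (Check: ∫₀ᵗ 5·τ dτ = 5t^2/2.)

Final answer: 5/s^3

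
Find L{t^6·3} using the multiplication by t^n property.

L{3} = 3/s. d^1/ds^1[1/s] = -1/s². d^2/ds^2[1/s] = 2/s^3. d^3/ds^3[1/s] = -6/s^4. d^4/ds^4[1/s] = 24/s^5. d^5/ds^5[1/s] = -120/s^6. d^6/ds^6[1/s] = 720/s^7. So L{t^6} = (-1)^{6}·720/s^7 = 720/s^7. Then L{t^6·3} = 3·720/s^7 = 2160/s^7

Final answer: 2160/s^7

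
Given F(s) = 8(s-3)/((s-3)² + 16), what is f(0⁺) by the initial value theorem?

f(0⁺) = lim_{s→∞} sF(s) = lim_{s→∞} 8s(s-3)/((s-3)² + 16) = 8

Final answer: 8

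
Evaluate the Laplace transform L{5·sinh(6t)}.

L{sinh(ωt)} = ω/(s² - ω²), so L{sinh(6t)} = 6/(s² - 36). Then L{5·sinh(6t)} = 5·6/(s² - 36) = 30/(s² - 36)

Final answer: 30/(s² - 36)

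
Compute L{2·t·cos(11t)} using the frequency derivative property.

L{cos(11t)} = s/(s² + 121). Derivative: d/ds[s/(s² + 121)] = [(s² + 121) - s·2s]/(s² + 121)² = (121 - s²)/(s² + 121)². So L{t·cos(11t)} = -F'(s) = (s² - 121)/(s² + 121)². Then L{2·t·cos(11t)} = 2·(s² - 121)/(s² + 121)²

Final answer: 2·(s² - 121)/(s² + 121)²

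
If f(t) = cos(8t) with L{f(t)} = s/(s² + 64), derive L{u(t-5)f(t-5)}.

Time shift theorem: L{u(t-a)f(t-a)} = e^(-as)F(s). Here a=5, F(s) = s/(s² + 64), so L{u(t-5)f(t-5)} = e^(-5s)·s/(s² + 64)

Final answer: e^(-5s)·s/(s² + 64)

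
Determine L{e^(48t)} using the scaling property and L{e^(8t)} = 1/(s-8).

Using L{f(at)} = (1/a)F(s/a) with a=6 and f(t) = e^(8t): L{e^(48t)} = (1/6) · 1/((s/6)-8) = (1/6) · 6/(s-48) = 1/(s-48)

Final answer: 1/(s-48)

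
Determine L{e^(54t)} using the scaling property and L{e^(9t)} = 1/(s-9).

Using L{f(at)} = (1/a)F(s/a) with a=6 and f(t) = e^(9t): L{e^(54t)} = (1/6) · 1/((s/6)-9) = (1/6) · 6/(s-54) = 1/(s-54)

Final answer: 1/(s-54)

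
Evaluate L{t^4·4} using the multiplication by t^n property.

L{4} = 4/s. d^1/ds^1[1/s] = -1/s². d^2/ds^2[1/s] = 2/s^3. d^3/ds^3[1/s] = -6/s^4. d^4/ds^4[1/s] = 24/s^5. So L{t^4} = (-1)^{4}·24/s^5 = 24/s^5. Then L{t^4·4} = 4·24/s^5 = 96/s^5

Final answer: 96/s^5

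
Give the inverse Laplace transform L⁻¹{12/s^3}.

L⁻¹{n!/s^(n+1)} = t^n with n=2. So L⁻¹{2/s^3} = t^2, and L⁻¹{12/s^3} = (12/2)·t^2 = 6·t^2

Final answer: 6·t^2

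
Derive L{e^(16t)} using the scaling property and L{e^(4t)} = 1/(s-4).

Using L{f(at)} = (1/a)F(s/a) with a=4 and f(t) = e^(4t): L{e^(16t)} = (1/4) · 1/((s/4)-4) = (1/4) · 4/(s-16) = 1/(s-16)

Final answer: 1/(s-16)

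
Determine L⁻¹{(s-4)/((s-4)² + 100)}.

Using frequency shift: L⁻¹{(s-a)/((s-a)² + b²)} = e^(at)cos(bt). Here a=4, b=10

Final answer: e^(4t)·cos(10t)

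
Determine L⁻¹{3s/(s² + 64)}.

This is the form c·s/(s² + a²) with a = 8, c = 3. L⁻¹ = 3·cos(8t)

Final answer: 3·cos(8t)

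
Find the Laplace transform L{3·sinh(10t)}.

L{sinh(ωt)} = ω/(s² - ω²), so L{sinh(10t)} = 10/(s² - 100). Then L{3·sinh(10t)} = 3·10/(s² - 100) = 30/(s² - 100)

Final answer: 30/(s² - 100)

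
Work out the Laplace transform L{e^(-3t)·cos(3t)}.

L{e^(at)·cos(ωt)} = (s-a)/((s-a)² + ω²), so L{e^(-3t)·cos(3t)} = (s+3)/((s+3)² + 9)

Final answer: (s+3)/((s+3)² + 9)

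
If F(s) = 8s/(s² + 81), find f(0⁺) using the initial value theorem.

f(0⁺) = lim_{s→∞} s·8s/(s² + 81) = lim_{s→∞} 8s²/(s² + 81) = 8

Final answer: 8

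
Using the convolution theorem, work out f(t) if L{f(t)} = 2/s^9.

2/s^9 = (2/s)·(1/s^8) = L{2}·L{t^7/5040}. By convolution, f(t) = 2*t^7/5040 = ∫₀ᵗ 2·τ^7/5040 dτ = 2·t^8/40320

Final answer: 2·t^8/40320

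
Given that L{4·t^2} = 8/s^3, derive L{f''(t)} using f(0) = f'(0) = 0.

L{f''(t)} = s²F(s) - sf(0) - f'(0) = s²·8/s^3 - 0 - 0 = 8/s

Final answer: 8/s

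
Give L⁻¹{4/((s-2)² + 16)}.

Form: b/((s-a)² + b²) → e^(at)sin(bt). With a=2, b=4

Final answer: e^(2t)·sin(4t)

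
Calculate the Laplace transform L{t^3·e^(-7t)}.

L{t^n·e^(at)} = n!/(s-a)^(n+1), so L{t^3·e^(-7t)} = 6/(s+7)^4

Final answer: 6/(s+7)^4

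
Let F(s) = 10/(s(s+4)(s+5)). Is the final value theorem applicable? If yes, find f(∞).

Poles of sF(s) = 10/((s+4)(s+5)) are at s = -4 and s = -5, both in the left half-plane. Theorem applies. f(∞) = lim_{s→0} sF(s) = 10/(4·5) = 1/2

Final answer: 1/2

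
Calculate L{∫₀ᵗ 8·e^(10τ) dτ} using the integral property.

L{∫₀ᵗ f(τ)dτ} = F(s)/s with F(s) = 8/(s-10), so L{∫₀ᵗ 8·e^(10τ) dτ} = 8/(s(s-10))

Final answer: 8/(s(s-10))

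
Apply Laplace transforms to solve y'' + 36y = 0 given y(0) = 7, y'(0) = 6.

L{y''} + 36L{y} = 0. s²Y - 7s - 6 + 36Y = 0. Y(s² + 36) = 7s + 6. Y = (7s + 6)/(s² + 36). Inverting: y(t) = 7cos(6t) + sin(6t)

Final answer: y(t) = 7cos(6t) + sin(6t)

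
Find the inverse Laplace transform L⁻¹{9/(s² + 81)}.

L⁻¹{9/(s² + 81)} = sin(9t)

Final answer: sin(9t)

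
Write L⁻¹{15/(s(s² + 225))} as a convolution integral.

15/(s(s² + 225)) = (1/s)·(15/(s² + 225)) = L{1}·L{sin(15t)}. So f(t) = 1*(sin(15t)) = ∫₀ᵗ sin(15τ) dτ

Final answer: ∫₀ᵗ sin(15τ) dτ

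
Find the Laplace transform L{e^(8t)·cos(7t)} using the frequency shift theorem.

Frequency shift: L{e^(at)f(t)} = F(s-a). L{e^(8t)·cos(7t)} = (s-8)/((s-8)² + 49)

Final answer: (s-8)/((s-8)² + 49)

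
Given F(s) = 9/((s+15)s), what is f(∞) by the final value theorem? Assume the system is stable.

f(∞) = lim_{s→0} sF(s) = lim_{s→0} 9/(s+15) = 3/5

Final answer: 3/5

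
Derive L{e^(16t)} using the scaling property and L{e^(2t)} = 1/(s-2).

Using L{f(at)} = (1/a)F(s/a) with a=8 and f(t) = e^(2t): L{e^(16t)} = (1/8) · 1/((s/8)-2) = (1/8) · 8/(s-16) = 1/(s-16)

Final answer: 1/(s-16)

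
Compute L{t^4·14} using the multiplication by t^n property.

L{14} = 14/s. d^1/ds^1[1/s] = -1/s². d^2/ds^2[1/s] = 2/s^3. d^3/ds^3[1/s] = -6/s^4. d^4/ds^4[1/s] = 24/s^5. So L{t^4} = (-1)^{4}·24/s^5 = 24/s^5. Then L{t^4·14} = 14·24/s^5 = 336/s^5

Final answer: 336/s^5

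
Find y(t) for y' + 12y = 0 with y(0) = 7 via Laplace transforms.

L{y'} + 12L{y} = 0. sY - 7 + 12Y = 0. Y(s+12) = 7. Y = 7/(s+12)

Final answer: y(t) = 7e^(-12t)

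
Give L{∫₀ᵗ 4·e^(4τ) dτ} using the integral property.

L{∫₀ᵗ f(τ)dτ} = F(s)/s with F(s) = 4/(s-4), so L{∫₀ᵗ 4·e^(4τ) dτ} = 4/(s(s-4))

Final answer: 4/(s(s-4))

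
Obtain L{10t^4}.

L{t^n} = n!/s^(n+1). So L{10t^4} = 10·4!/s^5 = 240/s^5

Final answer: 240/s^5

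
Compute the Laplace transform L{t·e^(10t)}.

L{t^n·e^(at)} = n!/(s-a)^(n+1), so L{t·e^(10t)} = 1/(s-10)^2

Final answer: 1/(s-10)^2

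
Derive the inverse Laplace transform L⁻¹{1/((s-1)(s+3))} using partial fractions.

Decompose: A/(s-1) + B/(s+3). A = 1/4, B = -1/4. f(t) = (e^t - e^(-3t))/4

Final answer: (e^t - e^(-3t))/4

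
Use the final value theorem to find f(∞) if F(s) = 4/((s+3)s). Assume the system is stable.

f(∞) = lim_{s→0} sF(s) = lim_{s→0} 4/(s+3) = 4/3

Final answer: 4/3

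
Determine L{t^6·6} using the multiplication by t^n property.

L{6} = 6/s. d^1/ds^1[1/s] = -1/s². d^2/ds^2[1/s] = 2/s^3. d^3/ds^3[1/s] = -6/s^4. d^4/ds^4[1/s] = 24/s^5. d^5/ds^5[1/s] = -120/s^6. d^6/ds^6[1/s] = 720/s^7. So L{t^6} = (-1)^{6}·720/s^7 = 720/s^7. Then L{t^6·6} = 6·720/s^7 = 4320/s^7

Final answer: 4320/s^7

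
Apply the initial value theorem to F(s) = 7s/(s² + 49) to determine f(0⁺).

f(0⁺) = lim_{s→∞} s·7s/(s² + 49) = lim_{s→∞} 7s²/(s² + 49) = 7

Final answer: 7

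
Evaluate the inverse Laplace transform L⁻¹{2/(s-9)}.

L⁻¹{1/(s-a)} = e^(at), so L⁻¹{1/(s-9)} = e^(9t), and L⁻¹{2/(s-9)} = 2·e^(9t)

Final answer: 2·e^(9t)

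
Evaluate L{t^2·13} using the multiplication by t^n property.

L{13} = 13/s. d^1/ds^1[1/s] = -1/s². d^2/ds^2[1/s] = 2/s^3. So L{t^2} = (-1)^{2}·2/s^3 = 2/s^3. Then L{t^2·13} = 13·2/s^3 = 26/s^3

Final answer: 26/s^3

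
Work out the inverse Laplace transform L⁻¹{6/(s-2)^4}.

L⁻¹{n!/(s-a)^(n+1)} = t^n·e^(at), so L⁻¹{6/(s-2)^4} = t^3·e^(2t)

Final answer: t^3·e^(2t)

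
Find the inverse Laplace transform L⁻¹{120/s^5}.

L⁻¹{n!/s^(n+1)} = t^n with n=4. So L⁻¹{24/s^5} = t^4, and L⁻¹{120/s^5} = (120/24)·t^4 = 5·t^4

Final answer: 5·t^4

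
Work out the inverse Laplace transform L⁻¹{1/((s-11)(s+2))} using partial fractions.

Decompose: A/(s-11) + B/(s+2). A = 1/13, B = -1/13. f(t) = (e^(11t) - e^(-2t))/13

Final answer: (e^(11t) - e^(-2t))/13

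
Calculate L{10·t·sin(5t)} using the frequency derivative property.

L{sin(5t)} = 5/(s² + 25). By L{t·f(t)} = -F'(s): -d/ds[5/(s² + 25)] = -(5)·(-2s)/(s² + 25)² = 10s/(s² + 25)². Then L{10·t·sin(5t)} = 10·10s/(s² + 25)² = 100s/(s² + 25)²

Final answer: 100s/(s² + 25)²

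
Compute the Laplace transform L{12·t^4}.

L{t^n} = n!/s^(n+1), so L{t^4} = 24/s^5. Then L{12·t^4} = 12·24/s^5 = 288/s^5

Final answer: 288/s^5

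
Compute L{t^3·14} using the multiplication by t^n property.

L{14} = 14/s. d^1/ds^1[1/s] = -1/s². d^2/ds^2[1/s] = 2/s^3. d^3/ds^3[1/s] = -6/s^4. So L{t^3} = (-1)^{3}·-6/s^4 = 6/s^4. Then L{t^3·14} = 14·6/s^4 = 84/s^4

Final answer: 84/s^4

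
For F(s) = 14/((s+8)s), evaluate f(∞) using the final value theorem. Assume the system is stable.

f(∞) = lim_{s→0} sF(s) = lim_{s→0} 14/(s+8) = 7/4

Final answer: 7/4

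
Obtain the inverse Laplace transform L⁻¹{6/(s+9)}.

L⁻¹{1/(s-a)} = e^(at), so L⁻¹{1/(s+9)} = e^(-9t), and L⁻¹{6/(s+9)} = 6·e^(-9t)

Final answer: 6·e^(-9t)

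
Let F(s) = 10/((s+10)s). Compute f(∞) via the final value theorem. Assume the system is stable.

f(∞) = lim_{s→0} sF(s) = lim_{s→0} 10/(s+10) = 1

Final answer: 1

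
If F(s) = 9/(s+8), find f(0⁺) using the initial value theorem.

f(0⁺) = lim_{s→∞} s·9/(s+8) = lim_{s→∞} 9s/(s+8) = 9

Final answer: 9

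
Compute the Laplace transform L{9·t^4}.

L{t^n} = n!/s^(n+1), so L{t^4} = 24/s^5. Then L{9·t^4} = 9·24/s^5 = 216/s^5

Final answer: 216/s^5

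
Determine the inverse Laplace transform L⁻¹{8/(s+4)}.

L⁻¹{1/(s-a)} = e^(at), so L⁻¹{1/(s+4)} = e^(-4t), and L⁻¹{8/(s+4)} = 8·e^(-4t)

Final answer: 8·e^(-4t)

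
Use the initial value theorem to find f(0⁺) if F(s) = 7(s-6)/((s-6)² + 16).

f(0⁺) = lim_{s→∞} sF(s) = lim_{s→∞} 7s(s-6)/((s-6)² + 16) = 7

Final answer: 7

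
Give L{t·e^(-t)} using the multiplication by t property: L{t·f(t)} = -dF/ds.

Using L{t^n·e^(at)} = n!/(s-a)^(n+1), L{t·e^(-t)} = 1/(s+1)^2

Final answer: 1/(s+1)^2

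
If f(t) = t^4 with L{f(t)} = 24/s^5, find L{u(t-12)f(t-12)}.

Time shift theorem: L{u(t-a)f(t-a)} = e^(-as)F(s). Here a=12, F(s) = 24/s^5, so L{u(t-12)f(t-12)} = e^(-12s)·24/s^5

Final answer: e^(-12s)·24/s^5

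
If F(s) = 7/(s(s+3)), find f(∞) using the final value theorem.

f(∞) = lim_{s→0} s·7/(s(s+3)) = lim_{s→0} 7/(s+3) = 7/3 = 7/3

Final answer: 7/3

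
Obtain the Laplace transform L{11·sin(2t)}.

L{sin(ωt)} = ω/(s² + ω²), so L{sin(2t)} = 2/(s² + 4). Then L{11·sin(2t)} = 11·2/(s² + 4) = 22/(s² + 4)

Final answer: 22/(s² + 4)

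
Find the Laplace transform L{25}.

L{25} = 25 · L{1} = 25/s

Final answer: 25/s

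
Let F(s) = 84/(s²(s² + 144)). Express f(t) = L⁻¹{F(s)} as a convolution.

84/(s²(s² + 144)) = (1/s²)·(84/(s² + 144)) = L{t}·L{7·sin(12t)}. So f(t) = t*(7·sin(12t)) = ∫₀ᵗ 7τ·sin(12(t-τ)) dτ

Final answer: ∫₀ᵗ 7τ·sin(12(t-τ)) dτ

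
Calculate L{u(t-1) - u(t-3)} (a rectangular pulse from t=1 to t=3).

L{u(t-a)} = e^(-as)/s. L{u(t-1) - u(t-3)} = (e^(-s) - e^(-3s))/s

Final answer: (e^(-s) - e^(-3s))/s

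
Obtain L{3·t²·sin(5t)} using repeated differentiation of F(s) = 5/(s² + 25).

F(s) = 5/(s² + 25). F'(s) = -10s/(s² + 25)². F''(s) = -10(25 - 3s²)/(s² + 25)³ = (30s² - 250)/(s² + 25)³. So L{t²·sin(5t)} = (-1)² F''(s) = (30s² - 250)/(s² + 25)³. Then L{3·t²·sin(5t)} = 3·(30s² - 250)/(s² + 25)³ = (90s² - 750)/(s² + 25)³

Final answer: (90s² - 750)/(s² + 25)³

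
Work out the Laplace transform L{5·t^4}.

L{t^n} = n!/s^(n+1), so L{t^4} = 24/s^5. Then L{5·t^4} = 5·24/s^5 = 120/s^5

Final answer: 120/s^5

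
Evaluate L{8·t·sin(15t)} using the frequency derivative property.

L{sin(15t)} = 15/(s² + 225). By L{t·f(t)} = -F'(s): -d/ds[15/(s² + 225)] = -(15)·(-2s)/(s² + 225)² = 30s/(s² + 225)². Then L{8·t·sin(15t)} = 8·30s/(s² + 225)² = 240s/(s² + 225)²

Final answer: 240s/(s² + 225)²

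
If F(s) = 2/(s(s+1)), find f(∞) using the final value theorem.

f(∞) = lim_{s→0} s·2/(s(s+1)) = lim_{s→0} 2/(s+1) = 2/1 = 2

Final answer: 2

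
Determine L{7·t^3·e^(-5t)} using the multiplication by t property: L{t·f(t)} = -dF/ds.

Using L{t^n·e^(at)} = n!/(s-a)^(n+1), L{t^3·e^(-5t)} = 6/(s+5)^4, so L{7·t^3·e^(-5t)} = 7·6/(s+5)^4 = 42/(s+5)^4

Final answer: 42/(s+5)^4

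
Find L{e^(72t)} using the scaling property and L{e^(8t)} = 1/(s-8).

Using L{f(at)} = (1/a)F(s/a) with a=9 and f(t) = e^(8t): L{e^(72t)} = (1/9) · 1/((s/9)-8) = (1/9) · 9/(s-72) = 1/(s-72)

Final answer: 1/(s-72)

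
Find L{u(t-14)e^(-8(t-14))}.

u(t-a)f(t-a) with f(t)=e^(-8t). L{e^(-8t)} = 1/(s+8). By time shift: e^(-14s)/(s+8)

Final answer: e^(-14s)/(s+8)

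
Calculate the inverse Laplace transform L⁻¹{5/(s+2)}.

L⁻¹{1/(s-a)} = e^(at), so L⁻¹{1/(s+2)} = e^(-2t), and L⁻¹{5/(s+2)} = 5·e^(-2t)

Final answer: 5·e^(-2t)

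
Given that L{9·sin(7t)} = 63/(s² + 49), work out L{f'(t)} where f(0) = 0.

L{f'(t)} = s·F(s) - f(0) = s·63/(s² + 49) - 0 = 63s/(s² + 49)

Final answer: 63s/(s² + 49)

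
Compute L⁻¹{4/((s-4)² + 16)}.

Form: b/((s-a)² + b²) → e^(at)sin(bt). With a=4, b=4

Final answer: e^(4t)·sin(4t)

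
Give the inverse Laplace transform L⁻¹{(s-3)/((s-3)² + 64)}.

Using frequency shift, L⁻¹{(s-3)/((s-3)² + 64)} = e^(3t)·cos(8t)

Final answer: e^(3t)·cos(8t)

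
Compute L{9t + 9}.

L{9t + 9} = 9·L{t} + 9·L{1} = 9/s² + 9/s

Final answer: 9/s² + 9/s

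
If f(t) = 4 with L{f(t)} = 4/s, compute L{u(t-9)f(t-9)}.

Time shift theorem: L{u(t-a)f(t-a)} = e^(-as)F(s). Here a=9, F(s) = 4/s, so L{u(t-9)f(t-9)} = e^(-9s)·4/s

Final answer: e^(-9s)·4/s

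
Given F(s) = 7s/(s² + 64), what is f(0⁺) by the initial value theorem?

f(0⁺) = lim_{s→∞} s·7s/(s² + 64) = lim_{s→∞} 7s²/(s² + 64) = 7

Final answer: 7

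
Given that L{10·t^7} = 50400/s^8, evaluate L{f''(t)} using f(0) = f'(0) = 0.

L{f''(t)} = s²F(s) - sf(0) - f'(0) = s²·50400/s^8 - 0 - 0 = 50400/s^6

Final answer: 50400/s^6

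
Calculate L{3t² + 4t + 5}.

L{3t² + 4t + 5} = 3·2/s³ + 4/s² + 5/s = 6/s³ + 4/s² + 5/s

Final answer: 6/s³ + 4/s² + 5/s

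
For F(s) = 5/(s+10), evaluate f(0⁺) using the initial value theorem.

f(0⁺) = lim_{s→∞} s·5/(s+10) = lim_{s→∞} 5s/(s+10) = 5

Final answer: 5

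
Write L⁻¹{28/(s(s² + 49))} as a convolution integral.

28/(s(s² + 49)) = (1/s)·(28/(s² + 49)) = L{1}·L{4·sin(7t)}. So f(t) = 1*(4·sin(7t)) = ∫₀ᵗ 4·sin(7τ) dτ

Final answer: ∫₀ᵗ 4·sin(7τ) dτ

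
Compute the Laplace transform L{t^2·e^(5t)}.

L{t^n·e^(at)} = n!/(s-a)^(n+1), so L{t^2·e^(5t)} = 2/(s-5)^3

Final answer: 2/(s-5)^3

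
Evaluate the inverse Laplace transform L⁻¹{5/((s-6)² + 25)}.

Using frequency shift, L⁻¹{5/((s-6)² + 25)} = e^(6t)·sin(5t)

Final answer: e^(6t)·sin(5t)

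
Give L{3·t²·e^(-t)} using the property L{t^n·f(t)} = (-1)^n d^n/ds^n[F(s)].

L{e^(-t)} = 1/(s+1). d/ds[1/(s+1)] = -1/(s+1)². d²/ds²[1/(s+1)] = 2/(s+1)³. So L{t²·e^(-t)} = (-1)² · 2/(s+1)³ = 2/(s+1)³. Then L{3·t²·e^(-t)} = 3·2/(s+1)³ = 6/(s+1)³

Final answer: 6/(s+1)³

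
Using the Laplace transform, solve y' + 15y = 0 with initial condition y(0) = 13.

L{y'} + 15L{y} = 0. sY - 13 + 15Y = 0. Y(s+15) = 13. Y = 13/(s+15)

Final answer: y(t) = 13e^(-15t)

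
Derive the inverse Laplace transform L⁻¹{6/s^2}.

L⁻¹{n!/s^(n+1)} = t^n with n=1. So L⁻¹{1/s^2} = t, and L⁻¹{6/s^2} = (6/1)·t = 6·t

Final answer: 6·t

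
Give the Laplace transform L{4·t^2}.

L{t^n} = n!/s^(n+1), so L{t^2} = 2/s^3. Then L{4·t^2} = 4·2/s^3 = 8/s^3

Final answer: 8/s^3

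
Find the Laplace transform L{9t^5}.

L{9t^5} = 9 · L{t^5} = 9 · 120/s^6 = 1080/s^6

Final answer: 1080/s^6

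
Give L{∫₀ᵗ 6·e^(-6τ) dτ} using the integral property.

L{∫₀ᵗ f(τ)dτ} = F(s)/s with F(s) = 6/(s+6), so L{∫₀ᵗ 6·e^(-6τ) dτ} = 6/(s(s+6))

Final answer: 6/(s(s+6))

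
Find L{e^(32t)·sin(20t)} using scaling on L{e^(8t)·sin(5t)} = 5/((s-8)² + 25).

Scaling with a=4: L{e^(32t)·sin(20t)} = (1/4) · 5/((s/4-8)² + 25). Simplifying: 20/((s-32)² + 400)

Final answer: 20/((s-32)² + 400)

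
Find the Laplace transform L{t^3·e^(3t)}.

L{t^n·e^(at)} = n!/(s-a)^(n+1), so L{t^3·e^(3t)} = 6/(s-3)^4

Final answer: 6/(s-3)^4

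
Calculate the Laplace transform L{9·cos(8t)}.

L{cos(ωt)} = s/(s² + ω²), so L{cos(8t)} = s/(s² + 64). Then L{9·cos(8t)} = 9·s/(s² + 64) = 9s/(s² + 64)

Final answer: 9s/(s² + 64)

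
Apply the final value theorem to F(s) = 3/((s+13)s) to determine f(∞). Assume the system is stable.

f(∞) = lim_{s→0} sF(s) = lim_{s→0} 3/(s+13) = 3/13

Final answer: 3/13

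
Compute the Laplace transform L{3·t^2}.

L{t^n} = n!/s^(n+1), so L{t^2} = 2/s^3. Then L{3·t^2} = 3·2/s^3 = 6/s^3

Final answer: 6/s^3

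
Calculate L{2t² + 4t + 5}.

L{2t² + 4t + 5} = 2·2/s³ + 4/s² + 5/s = 4/s³ + 4/s² + 5/s

Final answer: 4/s³ + 4/s² + 5/s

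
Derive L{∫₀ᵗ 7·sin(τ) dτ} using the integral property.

L{∫₀ᵗ f(τ)dτ} = F(s)/s with F(s) = 7/(s² + 1), so the result is (7/(s² + 1))/s = 7/(s(s² + 1))

Final answer: 7/(s(s² + 1))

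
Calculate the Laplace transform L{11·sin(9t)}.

L{sin(ωt)} = ω/(s² + ω²), so L{sin(9t)} = 9/(s² + 81). Then L{11·sin(9t)} = 11·9/(s² + 81) = 99/(s² + 81)

Final answer: 99/(s² + 81)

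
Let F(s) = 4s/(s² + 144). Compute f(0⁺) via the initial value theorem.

f(0⁺) = lim_{s→∞} s·4s/(s² + 144) = lim_{s→∞} 4s²/(s² + 144) = 4

Final answer: 4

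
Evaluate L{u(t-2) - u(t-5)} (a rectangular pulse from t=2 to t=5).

L{u(t-a)} = e^(-as)/s. L{u(t-2) - u(t-5)} = (e^(-2s) - e^(-5s))/s

Final answer: (e^(-2s) - e^(-5s))/s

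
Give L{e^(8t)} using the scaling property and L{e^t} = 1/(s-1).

Using L{f(at)} = (1/a)F(s/a) with a=8 and f(t) = e^t: L{e^(8t)} = (1/8) · 1/((s/8)-1) = (1/8) · 8/(s-8) = 1/(s-8)

Final answer: 1/(s-8)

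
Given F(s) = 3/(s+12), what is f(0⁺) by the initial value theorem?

f(0⁺) = lim_{s→∞} s·3/(s+12) = lim_{s→∞} 3s/(s+12) = 3

Final answer: 3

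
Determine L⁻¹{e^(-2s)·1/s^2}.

L⁻¹{1/s^2} = t. By the time shift theorem, L⁻¹{e^(-as)F(s)} = u(t-a)f(t-a) with a=2, so L⁻¹{e^(-2s)·1/s^2} = u(t-2)·(t-2)

Final answer: u(t-2)·(t-2)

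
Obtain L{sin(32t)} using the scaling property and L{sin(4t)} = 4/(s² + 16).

Using L{f(at)} = (1/a)F(s/a) with a=8: L{sin(32t)} = (1/8) · 4/((s/8)² + 16) = (1/8) · 4·64/(s² + 1024) = 32/(s² + 1024)

Final answer: 32/(s² + 1024)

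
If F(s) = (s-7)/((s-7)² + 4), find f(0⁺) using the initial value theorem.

f(0⁺) = lim_{s→∞} sF(s) = lim_{s→∞} s(s-7)/((s-7)² + 4) = 1

Final answer: 1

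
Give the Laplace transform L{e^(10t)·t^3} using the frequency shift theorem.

L{e^(at)·t^n} = n!/(s-a)^(n+1), so L{e^(10t)·t^3} = 6/(s-10)^4

Final answer: 6/(s-10)^4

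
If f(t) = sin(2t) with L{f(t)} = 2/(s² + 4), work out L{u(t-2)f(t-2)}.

Time shift theorem: L{u(t-a)f(t-a)} = e^(-as)F(s). Here a=2, F(s) = 2/(s² + 4), so L{u(t-2)f(t-2)} = e^(-2s)·2/(s² + 4)

Final answer: e^(-2s)·2/(s² + 4)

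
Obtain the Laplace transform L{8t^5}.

L{8t^5} = 8 · L{t^5} = 8 · 120/s^6 = 960/s^6

Final answer: 960/s^6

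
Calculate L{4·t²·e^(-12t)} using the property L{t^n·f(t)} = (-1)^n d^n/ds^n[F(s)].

L{e^(-12t)} = 1/(s+12). d/ds[1/(s+12)] = -1/(s+12)². d²/ds²[1/(s+12)] = 2/(s+12)³. So L{t²·e^(-12t)} = (-1)² · 2/(s+12)³ = 2/(s+12)³. Then L{4·t²·e^(-12t)} = 4·2/(s+12)³ = 8/(s+12)³

Final answer: 8/(s+12)³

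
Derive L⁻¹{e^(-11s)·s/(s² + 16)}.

L⁻¹{s/(s² + 16)} = cos(4t). By the time shift theorem, L⁻¹{e^(-as)F(s)} = u(t-a)f(t-a) with a=11, so L⁻¹{e^(-11s)·s/(s² + 16)} = u(t-11)·cos(4(t-11))

Final answer: u(t-11)·cos(4(t-11))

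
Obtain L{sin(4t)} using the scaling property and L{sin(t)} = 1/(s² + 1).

Using L{f(at)} = (1/a)F(s/a) with a=4: L{sin(4t)} = (1/4) · 1/((s/4)² + 1) = (1/4) · 1·16/(s² + 16) = 4/(s² + 16)

Final answer: 4/(s² + 16)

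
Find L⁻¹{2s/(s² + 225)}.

This is the form c·s/(s² + a²) with a = 15, c = 2. L⁻¹ = 2·cos(15t)

Final answer: 2·cos(15t)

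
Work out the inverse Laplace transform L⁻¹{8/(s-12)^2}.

L⁻¹{n!/(s-a)^(n+1)} = t^n·e^(at) with n=1, a=12. So L⁻¹{1/(s-12)^2} = t·e^(12t), and L⁻¹{8/(s-12)^2} = (8/1)·t·e^(12t) = 8·t·e^(12t)

Final answer: 8·t·e^(12t)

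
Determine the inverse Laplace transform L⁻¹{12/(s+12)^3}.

L⁻¹{n!/(s-a)^(n+1)} = t^n·e^(at) with n=2, a=-12. So L⁻¹{2/(s+12)^3} = t^2·e^(-12t), and L⁻¹{12/(s+12)^3} = (12/2)·t^2·e^(-12t) = 6·t^2·e^(-12t)

Final answer: 6·t^2·e^(-12t)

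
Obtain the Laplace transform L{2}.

L{2} = 2 · L{1} = 2/s

Final answer: 2/s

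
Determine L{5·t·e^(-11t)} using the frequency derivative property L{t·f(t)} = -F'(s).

L{e^(-11t)} = 1/(s+11). By frequency derivative: L{t·e^(-11t)} = -d/ds[1/(s+11)] = -(-1)/(s+11)² = 1/(s+11)². Then L{5·t·e^(-11t)} = 5·1/(s+11)² = 5/(s+11)²

Final answer: 5/(s+11)²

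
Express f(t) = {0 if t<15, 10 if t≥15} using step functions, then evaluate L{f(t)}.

f(t) = 10·u(t-15). L{u(t-15)} = e^(-15s)/s, so L{f(t)} = 10·e^(-15s)/s

Final answer: 10·e^(-15s)/s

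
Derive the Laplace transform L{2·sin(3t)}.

L{sin(ωt)} = ω/(s² + ω²), so L{sin(3t)} = 3/(s² + 9). Then L{2·sin(3t)} = 2·3/(s² + 9) = 6/(s² + 9)

Final answer: 6/(s² + 9)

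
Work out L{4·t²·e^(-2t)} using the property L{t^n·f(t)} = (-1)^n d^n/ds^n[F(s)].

L{e^(-2t)} = 1/(s+2). d/ds[1/(s+2)] = -1/(s+2)². d²/ds²[1/(s+2)] = 2/(s+2)³. So L{t²·e^(-2t)} = (-1)² · 2/(s+2)³ = 2/(s+2)³. Then L{4·t²·e^(-2t)} = 4·2/(s+2)³ = 8/(s+2)³

Final answer: 8/(s+2)³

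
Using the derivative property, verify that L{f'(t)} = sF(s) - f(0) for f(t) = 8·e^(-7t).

f'(t) = -56e^(-7t). Direct: L{f'(t)} = -56/(s+7). Property: s·8/(s+7) - 8 = (8s - 8(s+7))/(s+7) = -56/(s+7). ✓

Final answer: -56/(s+7)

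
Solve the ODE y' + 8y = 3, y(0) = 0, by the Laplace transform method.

sY + 8Y = 3/s. Y = 3/(s(s+8)). Partial fractions: Y = 3/8/s - 3/8/(s+8)

Final answer: y(t) = 3/8(1 - e^(-8t))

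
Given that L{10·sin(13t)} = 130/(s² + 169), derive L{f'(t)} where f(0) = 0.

L{f'(t)} = s·F(s) - f(0) = s·130/(s² + 169) - 0 = 130s/(s² + 169)

Final answer: 130s/(s² + 169)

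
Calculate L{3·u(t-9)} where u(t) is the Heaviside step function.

L{u(t-a)} = e^(-as)/s. Here a=9, so L{u(t-9)} = e^(-9s)/s, and L{3·u(t-9)} = 3·e^(-9s)/s

Final answer: 3·e^(-9s)/s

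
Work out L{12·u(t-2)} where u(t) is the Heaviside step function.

L{u(t-a)} = e^(-as)/s. Here a=2, so L{u(t-2)} = e^(-2s)/s, and L{12·u(t-2)} = 12·e^(-2s)/s

Final answer: 12·e^(-2s)/s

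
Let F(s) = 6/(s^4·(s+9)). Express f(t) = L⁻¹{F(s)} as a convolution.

6/(s^4·(s+9)) = (6/s^4)·(1/(s+9)) = L{t^3}·L{e^(-9t)}. So f(t) = t^3*e^(-9t) = ∫₀ᵗ τ^3·e^(-9(t-τ)) dτ

Final answer: ∫₀ᵗ τ^3·e^(-9(t-τ)) dτ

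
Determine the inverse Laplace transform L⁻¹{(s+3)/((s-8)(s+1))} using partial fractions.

Using partial fractions, f(t) = (11e^(8t) - 2e^(-t))/9

Final answer: (11e^(8t) - 2e^(-t))/9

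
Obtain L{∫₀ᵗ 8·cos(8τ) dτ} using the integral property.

L{∫₀ᵗ f(τ)dτ} = F(s)/s with F(s) = 8s/(s² + 64), so the result is (8s/(s² + 64))/s = 8/(s² + 64)

Final answer: 8/(s² + 64)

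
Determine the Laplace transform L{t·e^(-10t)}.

L{t^n·e^(at)} = n!/(s-a)^(n+1), so L{t·e^(-10t)} = 1/(s+10)^2

Final answer: 1/(s+10)^2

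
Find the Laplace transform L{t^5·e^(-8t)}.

L{t^n·e^(at)} = n!/(s-a)^(n+1), so L{t^5·e^(-8t)} = 120/(s+8)^6

Final answer: 120/(s+8)^6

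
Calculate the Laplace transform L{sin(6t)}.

L{sin(ωt)} = ω/(s² + ω²), so L{sin(6t)} = 6/(s² + 36)

Final answer: 6/(s² + 36)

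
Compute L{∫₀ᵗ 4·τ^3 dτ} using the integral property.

L{∫₀ᵗ f(τ)dτ} = F(s)/s with f(t) = 4t^3. F(s) = 24/s^4, so L{∫₀ᵗ 4·τ^3 dτ} = (24/s^4)/s = 24/s^5. (Check: ∫₀ᵗ 4·τ^3 dτ = 4t^4/4.)

Final answer: 24/s^5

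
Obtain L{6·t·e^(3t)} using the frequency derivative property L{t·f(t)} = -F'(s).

L{e^(3t)} = 1/(s-3). By frequency derivative: L{t·e^(3t)} = -d/ds[1/(s-3)] = -(-1)/(s-3)² = 1/(s-3)². Then L{6·t·e^(3t)} = 6·1/(s-3)² = 6/(s-3)²

Final answer: 6/(s-3)²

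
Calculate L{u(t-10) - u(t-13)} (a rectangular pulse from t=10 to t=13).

L{u(t-a)} = e^(-as)/s. L{u(t-10) - u(t-13)} = (e^(-10s) - e^(-13s))/s

Final answer: (e^(-10s) - e^(-13s))/s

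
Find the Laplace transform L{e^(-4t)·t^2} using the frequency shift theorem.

L{e^(at)·t^n} = n!/(s-a)^(n+1), so L{e^(-4t)·t^2} = 2/(s+4)^3

Final answer: 2/(s+4)^3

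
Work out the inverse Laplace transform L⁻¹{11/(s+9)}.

L⁻¹{1/(s-a)} = e^(at), so L⁻¹{1/(s+9)} = e^(-9t), and L⁻¹{11/(s+9)} = 11·e^(-9t)

Final answer: 11·e^(-9t)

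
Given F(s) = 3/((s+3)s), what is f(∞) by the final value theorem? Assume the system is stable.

f(∞) = lim_{s→0} sF(s) = lim_{s→0} 3/(s+3) = 1

Final answer: 1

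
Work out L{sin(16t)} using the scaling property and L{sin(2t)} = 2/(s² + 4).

Using L{f(at)} = (1/a)F(s/a) with a=8: L{sin(16t)} = (1/8) · 2/((s/8)² + 4) = (1/8) · 2·64/(s² + 256) = 16/(s² + 256)

Final answer: 16/(s² + 256)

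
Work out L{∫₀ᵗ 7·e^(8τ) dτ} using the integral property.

L{∫₀ᵗ f(τ)dτ} = F(s)/s with F(s) = 7/(s-8), so L{∫₀ᵗ 7·e^(8τ) dτ} = 7/(s(s-8))

Final answer: 7/(s(s-8))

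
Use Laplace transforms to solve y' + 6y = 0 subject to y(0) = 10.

L{y'} + 6L{y} = 0. sY - 10 + 6Y = 0. Y(s+6) = 10. Y = 10/(s+6)

Final answer: y(t) = 10e^(-6t)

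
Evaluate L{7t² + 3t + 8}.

L{7t² + 3t + 8} = 7·2/s³ + 3/s² + 8/s = 14/s³ + 3/s² + 8/s

Final answer: 14/s³ + 3/s² + 8/s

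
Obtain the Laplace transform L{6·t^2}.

L{t^n} = n!/s^(n+1), so L{t^2} = 2/s^3. Then L{6·t^2} = 6·2/s^3 = 12/s^3

Final answer: 12/s^3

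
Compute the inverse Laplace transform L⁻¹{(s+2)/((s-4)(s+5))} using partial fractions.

Using partial fractions, f(t) = (6e^(4t) + 3e^(-5t))/9

Final answer: (6e^(4t) + 3e^(-5t))/9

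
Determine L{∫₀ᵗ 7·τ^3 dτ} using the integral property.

L{∫₀ᵗ f(τ)dτ} = F(s)/s with f(t) = 7t^3. F(s) = 42/s^4, so L{∫₀ᵗ 7·τ^3 dτ} = (42/s^4)/s = 42/s^5. (Check: ∫₀ᵗ 7·τ^3 dτ = 7t^4/4.)

Final answer: 42/s^5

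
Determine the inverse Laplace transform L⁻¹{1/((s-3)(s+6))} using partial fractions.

Decompose: A/(s-3) + B/(s+6). A = 1/9, B = -1/9. f(t) = (e^(3t) - e^(-6t))/9

Final answer: (e^(3t) - e^(-6t))/9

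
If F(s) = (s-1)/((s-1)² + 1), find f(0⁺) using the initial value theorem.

f(0⁺) = lim_{s→∞} sF(s) = lim_{s→∞} s(s-1)/((s-1)² + 1) = 1

Final answer: 1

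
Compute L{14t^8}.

L{t^n} = n!/s^(n+1). So L{14t^8} = 14·8!/s^9 = 564480/s^9

Final answer: 564480/s^9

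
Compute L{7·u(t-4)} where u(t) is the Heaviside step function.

L{u(t-a)} = e^(-as)/s. Here a=4, so L{u(t-4)} = e^(-4s)/s, and L{7·u(t-4)} = 7·e^(-4s)/s

Final answer: 7·e^(-4s)/s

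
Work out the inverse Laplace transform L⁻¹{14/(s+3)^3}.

L⁻¹{n!/(s-a)^(n+1)} = t^n·e^(at) with n=2, a=-3. So L⁻¹{2/(s+3)^3} = t^2·e^(-3t), and L⁻¹{14/(s+3)^3} = (14/2)·t^2·e^(-3t) = 7·t^2·e^(-3t)

Final answer: 7·t^2·e^(-3t)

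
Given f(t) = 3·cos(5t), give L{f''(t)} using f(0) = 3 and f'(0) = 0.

F(s) = 3s/(s² + 25). L{f''(t)} = s²F(s) - sf(0) - f'(0) = 3s³/(s² + 25) - 3s = (3s³ - 3s(s² + 25))/(s² + 25) = -75s/(s² + 25)

Final answer: -75s/(s² + 25)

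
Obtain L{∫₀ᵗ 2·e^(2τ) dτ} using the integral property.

L{∫₀ᵗ f(τ)dτ} = F(s)/s with F(s) = 2/(s-2), so L{∫₀ᵗ 2·e^(2τ) dτ} = 2/(s(s-2))

Final answer: 2/(s(s-2))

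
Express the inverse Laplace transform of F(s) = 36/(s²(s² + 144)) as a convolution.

36/(s²(s² + 144)) = (1/s²)·(36/(s² + 144)) = L{t}·L{3·sin(12t)}. So f(t) = t*(3·sin(12t)) = ∫₀ᵗ 3τ·sin(12(t-τ)) dτ

Final answer: ∫₀ᵗ 3τ·sin(12(t-τ)) dτ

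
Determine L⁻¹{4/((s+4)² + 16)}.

Form: b/((s-a)² + b²) → e^(at)sin(bt). With a=-4, b=4

Final answer: e^(-4t)·sin(4t)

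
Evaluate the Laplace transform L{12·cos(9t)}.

L{cos(ωt)} = s/(s² + ω²), so L{cos(9t)} = s/(s² + 81). Then L{12·cos(9t)} = 12·s/(s² + 81) = 12s/(s² + 81)

Final answer: 12s/(s² + 81)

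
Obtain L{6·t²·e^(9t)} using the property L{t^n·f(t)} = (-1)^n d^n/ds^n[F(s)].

L{e^(9t)} = 1/(s-9). d/ds[1/(s-9)] = -1/(s-9)². d²/ds²[1/(s-9)] = 2/(s-9)³. So L{t²·e^(9t)} = (-1)² · 2/(s-9)³ = 2/(s-9)³. Then L{6·t²·e^(9t)} = 6·2/(s-9)³ = 12/(s-9)³

Final answer: 12/(s-9)³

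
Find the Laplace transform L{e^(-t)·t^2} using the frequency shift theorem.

L{e^(at)·t^n} = n!/(s-a)^(n+1), so L{e^(-t)·t^2} = 2/(s+1)^3

Final answer: 2/(s+1)^3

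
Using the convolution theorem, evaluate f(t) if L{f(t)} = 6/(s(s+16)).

6/(s(s+16)) = (6/s)·(1/(s+16)) = L{6}·L{e^(-16t)}. By convolution, f(t) = 6*e^(-16t) = ∫₀ᵗ 6·e^(-16τ) dτ = 6·(1 - e^(-16t))/16

Final answer: 6·(1 - e^(-16t))/16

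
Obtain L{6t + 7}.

L{6t + 7} = 6·L{t} + 7·L{1} = 6/s² + 7/s

Final answer: 6/s² + 7/s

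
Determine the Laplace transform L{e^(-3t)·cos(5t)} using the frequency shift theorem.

Frequency shift: L{e^(at)f(t)} = F(s-a). L{e^(-3t)·cos(5t)} = (s+3)/((s+3)² + 25)

Final answer: (s+3)/((s+3)² + 25)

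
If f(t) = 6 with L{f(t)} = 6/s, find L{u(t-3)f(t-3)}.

Time shift theorem: L{u(t-a)f(t-a)} = e^(-as)F(s). Here a=3, F(s) = 6/s, so L{u(t-3)f(t-3)} = e^(-3s)·6/s

Final answer: e^(-3s)·6/s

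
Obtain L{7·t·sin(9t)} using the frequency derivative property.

L{sin(9t)} = 9/(s² + 81). By L{t·f(t)} = -F'(s): -d/ds[9/(s² + 81)] = -(9)·(-2s)/(s² + 81)² = 18s/(s² + 81)². Then L{7·t·sin(9t)} = 7·18s/(s² + 81)² = 126s/(s² + 81)²

Final answer: 126s/(s² + 81)²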